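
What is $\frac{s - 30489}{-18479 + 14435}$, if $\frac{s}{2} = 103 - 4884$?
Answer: $\frac{40051}{4044} \approx 9.9038$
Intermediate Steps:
$s = -9562$ ($s = 2 \left(103 - 4884\right) = 2 \left(-4781\right) = -9562$)
$\frac{s - 30489}{-18479 + 14435} = \frac{-9562 - 30489}{-18479 + 14435} = - \frac{40051}{-4044} = \left(-40051\right) \left(- \frac{1}{4044}\right) = \frac{40051}{4044}$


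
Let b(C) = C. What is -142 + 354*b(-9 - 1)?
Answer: -3682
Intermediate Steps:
-142 + 354*b(-9 - 1) = -142 + 354*(-9 - 1) = -142 + 354*(-10) = -142 - 3540 = -3682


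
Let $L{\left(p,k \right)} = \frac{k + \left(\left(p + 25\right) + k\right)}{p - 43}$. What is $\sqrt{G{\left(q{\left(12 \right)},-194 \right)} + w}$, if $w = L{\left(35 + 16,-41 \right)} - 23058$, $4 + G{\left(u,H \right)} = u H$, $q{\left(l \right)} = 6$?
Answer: $\frac{i \sqrt{96907}}{2} \approx 155.65 i$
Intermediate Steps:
$G{\left(u,H \right)} = -4 + H u$ ($G{\left(u,H \right)} = -4 + u H = -4 + H u$)
$L{\left(p,k \right)} = \frac{25 + p + 2 k}{-43 + p}$ ($L{\left(p,k \right)} = \frac{k + \left(\left(25 + p\right) + k\right)}{-43 + p} = \frac{k + \left(25 + k + p\right)}{-43 + p} = \frac{25 + p + 2 k}{-43 + p}$)
$w = - \frac{92235}{4}$ ($w = \frac{25 + \left(35 + 16\right) + 2 \left(-41\right)}{-43 + \left(35 + 16\right)} - 23058 = \frac{25 + 51 - 82}{-43 + 51} - 23058 = \frac{1}{8} \left(-6\right) - 23058 = - \frac{3}{4} - 23058 = - \frac{92235}{4} \approx -23059.0$)
$\sqrt{G{\left(q{\left(12 \right)},-194 \right)} + w} = \sqrt{\left(-4 - 1164\right) - \frac{92235}{4}} = \sqrt{-1168 - \frac{92235}{4}} = \sqrt{- \frac{96907}{4}} = \frac{i \sqrt{96907}}{2}$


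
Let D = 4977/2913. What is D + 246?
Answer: 240525/971 ≈ 247.71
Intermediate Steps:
D = 1659/971 (D = 4977*(1/2913) = 1659/971 ≈ 1.7085)
D + 246 = 1659/971 + 246 = 240525/971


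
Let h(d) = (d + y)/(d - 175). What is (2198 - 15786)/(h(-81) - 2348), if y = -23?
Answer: 434816/75123 ≈ 5.7881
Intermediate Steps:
h(d) = (-23 + d)/(-175 + d) (h(d) = (d - 23)/(d - 175) = (-23 + d)/(-175 + d))
(2198 - 15786)/(h(-81) - 2348) = (2198 - 15786)/((-23 - 81)/(-175 - 81) - 2348) = -13588/(-104/(-256) - 2348) = -13588/(-1/256*(-104) - 2348) = -13588/(13/32 - 2348) = -13588/(-75123/32) = -13588*(-32/75123) = 434816/75123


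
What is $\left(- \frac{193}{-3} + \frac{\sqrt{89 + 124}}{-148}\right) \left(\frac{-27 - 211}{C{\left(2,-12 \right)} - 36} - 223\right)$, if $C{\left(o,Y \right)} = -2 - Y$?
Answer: $- \frac{536540}{39} + \frac{695 \sqrt{213}}{481} \approx -13736.0$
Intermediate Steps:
$\left(- \frac{193}{-3} + \frac{\sqrt{89 + 124}}{-148}\right) \left(\frac{-27 - 211}{C{\left(2,-12 \right)} - 36} - 223\right) = \left(- \frac{193}{-3} + \frac{\sqrt{89 + 124}}{-148}\right) \left(\frac{-27 - 211}{\left(-2 - -12\right) - 36} - 223\right) = \left(\left(-193\right) \left(- \frac{1}{3}\right) + \sqrt{213} \left(- \frac{1}{148}\right)\right) \left(- \frac{238}{\left(-2 + 12\right) - 36} - 223\right) = \left(\frac{193}{3} - \frac{\sqrt{213}}{148}\right) \left(- \frac{238}{10 - 36} - 223\right) = \left(\frac{193}{3} - \frac{\sqrt{213}}{148}\right) \left(- \frac{238}{-26} - 223\right) = \left(\frac{193}{3} - \frac{\sqrt{213}}{148}\right) \left(\left(-238\right) \left(- \frac{1}{26}\right) - 223\right) = \left(\frac{193}{3} - \frac{\sqrt{213}}{148}\right) \left(\frac{119}{13} - 223\right) = \left(\frac{193}{3} - \frac{\sqrt{213}}{148}\right) \left(- \frac{2780}{13}\right) = - \frac{536540}{39} + \frac{695 \sqrt{213}}{481}$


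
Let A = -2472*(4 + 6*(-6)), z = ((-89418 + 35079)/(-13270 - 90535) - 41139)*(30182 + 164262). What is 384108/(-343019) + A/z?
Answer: -6644724426360144604/5933869118805410467 ≈ -1.1198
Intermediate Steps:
z = -830349682386864/103805 (z = (-54339/(-103805) - 41139)*194444 = (-54339*(-1/103805) - 41139)*194444 = (54339/103805 - 41139)*194444 = -4270379556/103805*194444 = -830349682386864/103805 ≈ -7.9991e+9)
A = 79104 (A = -2472*(4 - 36) = -2472*(-32) = 79104)
384108/(-343019) + A/z = 384108/(-343019) + 79104/(-830349682386864/103805) = 384108*(-1/343019) + 79104*(-103805/830349682386864) = -384108/343019 - 171070640/17298951716393 = -6644724426360144604/5933869118805410467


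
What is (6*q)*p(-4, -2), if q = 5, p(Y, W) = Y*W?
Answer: 240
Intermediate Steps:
p(Y, W) = W*Y
(6*q)*p(-4, -2) = (6*5)*(-2*(-4)) = 30*8 = 240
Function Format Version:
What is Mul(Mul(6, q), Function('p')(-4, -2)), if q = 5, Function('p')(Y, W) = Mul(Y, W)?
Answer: 240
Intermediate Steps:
Function('p')(Y, W) = Mul(W, Y)
Mul(Mul(6, q), Function('p')(-4, -2)) = Mul(Mul(6, 5), Mul(-2, -4)) = Mul(30, 8) = 240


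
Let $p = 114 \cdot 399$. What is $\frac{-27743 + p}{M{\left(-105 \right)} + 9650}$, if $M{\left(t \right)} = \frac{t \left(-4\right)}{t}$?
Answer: $\frac{17743}{9646} \approx 1.8394$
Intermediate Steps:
$p = 45486$
$M{\left(t \right)} = -4$ ($M{\left(t \right)} = \frac{\left(-4\right) t}{t} = -4$)
$\frac{-27743 + p}{M{\left(-105 \right)} + 9650} = \frac{-27743 + 45486}{-4 + 9650} = \frac{17743}{9646}$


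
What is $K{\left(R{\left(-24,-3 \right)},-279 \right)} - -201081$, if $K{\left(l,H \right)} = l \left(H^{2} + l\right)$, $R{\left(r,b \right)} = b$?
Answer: $-32433$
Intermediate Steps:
$K{\left(l,H \right)} = l \left(l + H^{2}\right)$
$K{\left(R{\left(-24,-3 \right)},-279 \right)} - -201081 = - 3 \left(-3 + \left(-279\right)^{2}\right) - -201081 = - 3 \left(-3 + 77841\right) + 201081 = \left(-3\right) 77838 + 201081 = -233514 + 201081 = -32433$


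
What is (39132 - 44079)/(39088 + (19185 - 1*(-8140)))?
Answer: -4947/66413 ≈ -0.074488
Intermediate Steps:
(39132 - 44079)/(39088 + (19185 - 1*(-8140))) = -4947/(39088 + (19185 + 8140)) = -4947/(39088 + 27325) = -4947/66413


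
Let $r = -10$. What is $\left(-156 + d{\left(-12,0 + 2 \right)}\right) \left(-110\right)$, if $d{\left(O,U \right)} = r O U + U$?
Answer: $-9460$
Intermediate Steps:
$d{\left(O,U \right)} = U - 10 O U$ ($d{\left(O,U \right)} = - 10 O U + U = U - 10 O U$)
$\left(-156 + d{\left(-12,0 + 2 \right)}\right) \left(-110\right) = \left(-156 + \left(0 + 2\right) \left(1 - -120\right)\right) \left(-110\right) = \left(-156 + 2 \left(1 + 120\right)\right) \left(-110\right) = \left(-156 + 2 \cdot 121\right) \left(-110\right) = \left(-156 + 242\right) \left(-110\right) = 86 \left(-110\right) = -9460$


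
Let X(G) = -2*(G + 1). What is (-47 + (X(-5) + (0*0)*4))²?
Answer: 1521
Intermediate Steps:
X(G) = -2 - 2*G (X(G) = -2*(1 + G) = -2 - 2*G)
(-47 + (X(-5) + (0*0)*4))² = (-47 + ((-2 - 2*(-5)) + (0*0)*4))² = (-47 + ((-2 + 10) + 0*4))² = (-47 + (8 + 0))² = (-47 + 8)² = (-39)² = 1521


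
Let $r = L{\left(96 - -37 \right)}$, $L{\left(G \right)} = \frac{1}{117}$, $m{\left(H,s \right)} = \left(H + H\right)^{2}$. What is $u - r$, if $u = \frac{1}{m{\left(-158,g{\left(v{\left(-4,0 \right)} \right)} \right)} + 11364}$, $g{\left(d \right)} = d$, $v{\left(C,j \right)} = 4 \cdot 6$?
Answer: $- \frac{111103}{13012740} \approx -0.008538$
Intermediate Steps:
$v{\left(C,j \right)} = 24$
$m{\left(H,s \right)} = 4 H^{2}$ ($m{\left(H,s \right)} = \left(2 H\right)^{2} = 4 H^{2}$)
$L{\left(G \right)} = \frac{1}{117}$
$r = \frac{1}{117} \approx 0.008547$
$u = \frac{1}{111220}$ ($u = \frac{1}{4 \left(-158\right)^{2} + 11364} = \frac{1}{4 \cdot 24964 + 11364} = \frac{1}{99856 + 11364} = \frac{1}{111220} \approx 8.9912 \cdot 10^{-6}$)
$u - r = \frac{1}{111220} - \frac{1}{117} = - \frac{111103}{13012740}$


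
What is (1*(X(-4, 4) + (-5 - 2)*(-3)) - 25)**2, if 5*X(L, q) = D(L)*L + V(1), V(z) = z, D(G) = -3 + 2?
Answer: 9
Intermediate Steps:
D(G) = -1
X(L, q) = 1/5 - L/5 (X(L, q) = (-L + 1)/5 = (1 - L)/5 = 1/5 - L/5)
(1*(X(-4, 4) + (-5 - 2)*(-3)) - 25)**2 = (1*((1/5 - 1/5*(-4)) + (-5 - 2)*(-3)) - 25)**2 = (1*((1/5 + 4/5) - 7*(-3)) - 25)**2 = (1*(1 + 21) - 25)**2 = (1*22 - 25)**2 = (22 - 25)**2 = (-3)**2 = 9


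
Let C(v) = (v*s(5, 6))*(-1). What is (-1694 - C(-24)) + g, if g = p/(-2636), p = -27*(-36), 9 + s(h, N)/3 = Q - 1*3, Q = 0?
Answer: -547213/659 ≈ -830.37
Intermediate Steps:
s(h, N) = -36 (s(h, N) = -27 + 3*(0 - 1*3) = -27 + 3*(0 - 3) = -27 + 3*(-3) = -27 - 9 = -36)
p = 972
C(v) = 36*v (C(v) = (v*(-36))*(-1) = -36*v*(-1) = 36*v)
g = -243/659 (g = 972/(-2636) = 972*(-1/2636) = -243/659 ≈ -0.36874)
(-1694 - C(-24)) + g = (-1694 - 36*(-24)) - 243/659 = (-1694 - 1*(-864)) - 243/659 = (-1694 + 864) - 243/659 = -830 - 243/659 = -547213/659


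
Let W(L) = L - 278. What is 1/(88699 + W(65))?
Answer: 1/88486 ≈ 1.1301e-5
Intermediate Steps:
W(L) = -278 + L
1/(88699 + W(65)) = 1/(88699 + (-278 + 65)) = 1/(88699 - 213) = 1/88486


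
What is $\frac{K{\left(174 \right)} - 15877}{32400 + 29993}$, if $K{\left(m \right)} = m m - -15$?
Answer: $\frac{14414}{62393} \approx 0.23102$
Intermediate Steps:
$K{\left(m \right)} = 15 + m^{2}$ ($K{\left(m \right)} = m^{2} + 15 = 15 + m^{2}$)
$\frac{K{\left(174 \right)} - 15877}{32400 + 29993} = \frac{\left(15 + 174^{2}\right) - 15877}{32400 + 29993} = \frac{\left(15 + 30276\right) - 15877}{62393} = \left(30291 - 15877\right) \frac{1}{62393} = 14414 \cdot \frac{1}{62393} = \frac{14414}{62393}$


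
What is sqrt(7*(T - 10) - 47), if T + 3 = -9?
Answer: I*sqrt(201) ≈ 14.177*I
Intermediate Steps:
T = -12 (T = -3 - 9 = -12)
sqrt(7*(T - 10) - 47) = sqrt(7*(-12 - 10) - 47) = sqrt(7*(-22) - 47) = sqrt(-154 - 47) = sqrt(-201) = I*sqrt(201)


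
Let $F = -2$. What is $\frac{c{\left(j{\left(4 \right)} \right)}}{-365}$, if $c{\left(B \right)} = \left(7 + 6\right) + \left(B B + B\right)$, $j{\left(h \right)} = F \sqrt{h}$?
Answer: $- \frac{5}{73} \approx -0.068493$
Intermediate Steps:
$j{\left(h \right)} = - 2 \sqrt{h}$
$c{\left(B \right)} = 13 + B + B^{2}$ ($c{\left(B \right)} = 13 + \left(B^{2} + B\right) = 13 + \left(B + B^{2}\right) = 13 + B + B^{2}$)
$\frac{c{\left(j{\left(4 \right)} \right)}}{-365} = \frac{13 - 2 \sqrt{4} + \left(- 2 \sqrt{4}\right)^{2}}{-365} = \left(13 - 4 + \left(\left(-2\right) 2\right)^{2}\right) \left(- \frac{1}{365}\right) = \left(13 - 4 + \left(-4\right)^{2}\right) \left(- \frac{1}{365}\right) = \left(13 - 4 + 16\right) \left(- \frac{1}{365}\right) = 25 \left(- \frac{1}{365}\right) = - \frac{5}{73}$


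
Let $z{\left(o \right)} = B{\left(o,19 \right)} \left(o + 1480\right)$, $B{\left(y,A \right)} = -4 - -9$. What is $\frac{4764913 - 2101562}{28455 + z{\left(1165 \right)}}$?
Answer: $\frac{2663351}{41680} \approx 63.9$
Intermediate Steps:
$B{\left(y,A \right)} = 5$ ($B{\left(y,A \right)} = -4 + 9 = 5$)
$z{\left(o \right)} = 7400 + 5 o$ ($z{\left(o \right)} = 5 \left(o + 1480\right) = 5 \left(1480 + o\right) = 7400 + 5 o$)
$\frac{4764913 - 2101562}{28455 + z{\left(1165 \right)}} = \frac{4764913 - 2101562}{28455 + \left(7400 + 5 \cdot 1165\right)} = \frac{2663351}{28455 + \left(7400 + 5825\right)} = \frac{2663351}{28455 + 13225} = \frac{2663351}{41680}$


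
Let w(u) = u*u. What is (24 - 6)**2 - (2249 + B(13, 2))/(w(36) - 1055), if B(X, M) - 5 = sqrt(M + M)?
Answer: 75828/241 ≈ 314.64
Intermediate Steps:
w(u) = u**2
B(X, M) = 5 + sqrt(2)*sqrt(M) (B(X, M) = 5 + sqrt(M + M) = 5 + sqrt(2*M) = 5 + sqrt(2)*sqrt(M))
(24 - 6)**2 - (2249 + B(13, 2))/(w(36) - 1055) = (24 - 6)**2 - (2249 + (5 + sqrt(2)*sqrt(2)))/(36**2 - 1055) = 18**2 - (2249 + (5 + 2))/(1296 - 1055) = 324 - (2249 + 7)/241 = 324 - 2256/241 = 75828/241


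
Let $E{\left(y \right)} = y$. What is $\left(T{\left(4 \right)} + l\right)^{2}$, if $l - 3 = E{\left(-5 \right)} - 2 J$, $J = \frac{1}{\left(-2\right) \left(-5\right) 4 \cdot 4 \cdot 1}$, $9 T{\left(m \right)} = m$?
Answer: $\frac{1274641}{518400} \approx 2.4588$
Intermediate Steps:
$T{\left(m \right)} = \frac{m}{9}$
$J = \frac{1}{160}$ ($J = \frac{1}{10 \cdot 4 \cdot 4 \cdot 1} = \frac{1}{40 \cdot 4 \cdot 1} = \frac{1}{160 \cdot 1} = \frac{1}{160} \approx 0.00625$)
$l = - \frac{161}{80}$ ($l = 3 - \frac{401}{80} = - \frac{161}{80} \approx -2.0125$)
$\left(T{\left(4 \right)} + l\right)^{2} = \left(\frac{1}{9} \cdot 4 - \frac{161}{80}\right)^{2} = \left(\frac{4}{9} - \frac{161}{80}\right)^{2} = \left(- \frac{1129}{720}\right)^{2} = \frac{1274641}{518400}$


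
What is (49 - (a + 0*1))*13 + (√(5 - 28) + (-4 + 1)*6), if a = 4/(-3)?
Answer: 1909/3 + I*√23 ≈ 636.33 + 4.7958*I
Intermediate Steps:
a = -4/3 (a = -⅓*4 = -4/3 ≈ -1.3333)
(49 - (a + 0*1))*13 + (√(5 - 28) + (-4 + 1)*6) = (49 - (-4/3 + 0*1))*13 + (√(5 - 28) + (-4 + 1)*6) = (49 - (-4/3 + 0))*13 + (√(-23) - 3*6) = (49 - 1*(-4/3))*13 + (I*√23 - 18) = (49 + 4/3)*13 + (-18 + I*√23) = (151/3)*13 + (-18 + I*√23) = 1963/3 + (-18 + I*√23) = 1909/3 + I*√23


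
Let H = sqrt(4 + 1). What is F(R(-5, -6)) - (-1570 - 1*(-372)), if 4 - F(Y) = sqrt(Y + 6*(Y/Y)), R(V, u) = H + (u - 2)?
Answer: 1202 - sqrt(-2 + sqrt(5)) ≈ 1201.5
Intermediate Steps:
H = sqrt(5) ≈ 2.2361
R(V, u) = -2 + u + sqrt(5) (R(V, u) = sqrt(5) + (u - 2) = sqrt(5) + (-2 + u) = -2 + u + sqrt(5))
F(Y) = 4 - sqrt(6 + Y) (F(Y) = 4 - sqrt(Y + 6*(Y/Y)) = 4 - sqrt(Y + 6*1) = 4 - sqrt(Y + 6) = 4 - sqrt(6 + Y))
F(R(-5, -6)) - (-1570 - 1*(-372)) = (4 - sqrt(6 + (-2 - 6 + sqrt(5)))) - (-1570 - 1*(-372)) = (4 - sqrt(6 + (-8 + sqrt(5)))) - (-1570 + 372) = (4 - sqrt(-2 + sqrt(5))) - 1*(-1198) = (4 - sqrt(-2 + sqrt(5))) + 1198 = 1202 - sqrt(-2 + sqrt(5))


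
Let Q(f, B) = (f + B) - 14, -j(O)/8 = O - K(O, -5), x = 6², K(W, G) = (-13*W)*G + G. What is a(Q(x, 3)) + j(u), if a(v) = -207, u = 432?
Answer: 220937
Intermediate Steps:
K(W, G) = G - 13*G*W (K(W, G) = -13*G*W + G = G - 13*G*W)
x = 36
j(O) = -40 + 512*O (j(O) = -8*(O - (-5)*(1 - 13*O)) = -8*(O - (-5 + 65*O)) = -8*(O + (5 - 65*O)) = -8*(5 - 64*O) = -40 + 512*O)
Q(f, B) = -14 + B + f (Q(f, B) = (B + f) - 14 = -14 + B + f)
a(Q(x, 3)) + j(u) = -207 + (-40 + 512*432) = -207 + (-40 + 221184) = -207 + 221144 = 220937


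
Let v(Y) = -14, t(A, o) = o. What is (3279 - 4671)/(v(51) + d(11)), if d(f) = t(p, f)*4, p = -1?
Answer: -232/5 ≈ -46.400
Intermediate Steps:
d(f) = 4*f (d(f) = f*4 = 4*f)
(3279 - 4671)/(v(51) + d(11)) = (3279 - 4671)/(-14 + 4*11) = -1392/(-14 + 44) = -1392/30 = -1392*1/30 = -232/5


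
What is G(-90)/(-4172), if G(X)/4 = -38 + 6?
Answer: 32/1043 ≈ 0.030681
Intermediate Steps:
G(X) = -128 (G(X) = 4*(-38 + 6) = 4*(-32) = -128)
G(-90)/(-4172) = -128/(-4172) = -128*(-1/4172) = 32/1043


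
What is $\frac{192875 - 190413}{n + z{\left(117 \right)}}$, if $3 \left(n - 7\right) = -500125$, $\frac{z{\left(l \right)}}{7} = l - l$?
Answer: $- \frac{3693}{250052} \approx -0.014769$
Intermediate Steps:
$z{\left(l \right)} = 0$ ($z{\left(l \right)} = 7 \left(l - l\right) = 7 \cdot 0 = 0$)
$n = - \frac{500104}{3}$ ($n = 7 + \frac{1}{3} \left(-500125\right) = 7 - \frac{500125}{3} = - \frac{500104}{3} \approx -1.667 \cdot 10^{5}$)
$\frac{192875 - 190413}{n + z{\left(117 \right)}} = \frac{192875 - 190413}{- \frac{500104}{3} + 0} = \frac{2462}{- \frac{500104}{3}} = 2462 \left(- \frac{3}{500104}\right) = - \frac{3693}{250052}$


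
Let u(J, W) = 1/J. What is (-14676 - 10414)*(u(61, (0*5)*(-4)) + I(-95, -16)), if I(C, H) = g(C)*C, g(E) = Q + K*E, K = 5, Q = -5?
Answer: -69790369090/61 ≈ -1.1441e+9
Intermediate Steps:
g(E) = -5 + 5*E
I(C, H) = C*(-5 + 5*C) (I(C, H) = (-5 + 5*C)*C = C*(-5 + 5*C))
(-14676 - 10414)*(u(61, (0*5)*(-4)) + I(-95, -16)) = (-14676 - 10414)*(1/61 + 5*(-95)*(-1 - 95)) = -25090*(1/61 + 5*(-95)*(-96)) = -25090*(1/61 + 45600) = -25090*2781601/61 = -69790369090/61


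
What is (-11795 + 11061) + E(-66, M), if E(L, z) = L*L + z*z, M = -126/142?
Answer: 18262471/5041 ≈ 3622.8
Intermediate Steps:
M = -63/71 (M = -126*1/142 = -63/71 ≈ -0.88732)
E(L, z) = L² + z²
(-11795 + 11061) + E(-66, M) = (-11795 + 11061) + ((-66)² + (-63/71)²) = -734 + (4356 + 3969/5041) = -734 + 21962565/5041 = 18262471/5041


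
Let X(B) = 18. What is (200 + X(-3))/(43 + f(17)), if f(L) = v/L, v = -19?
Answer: 1853/356 ≈ 5.2051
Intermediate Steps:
f(L) = -19/L
(200 + X(-3))/(43 + f(17)) = (200 + 18)/(43 - 19/17) = 218/(43 - 19*1/17) = 218/(43 - 19/17) = 218/(712/17) = 218*(17/712) = 1853/356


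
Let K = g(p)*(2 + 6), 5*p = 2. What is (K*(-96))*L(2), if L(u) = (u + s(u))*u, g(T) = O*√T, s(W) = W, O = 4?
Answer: -24576*√10/5 ≈ -15543.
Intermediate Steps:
p = ⅖ (p = (⅕)*2 = ⅖ ≈ 0.40000)
g(T) = 4*√T
L(u) = 2*u² (L(u) = (u + u)*u = (2*u)*u = 2*u²)
K = 32*√10/5 (K = (4*√(⅖))*(2 + 6) = (4*(√10/5))*8 = (4*√10/5)*8 = 32*√10/5 ≈ 20.239)
(K*(-96))*L(2) = ((32*√10/5)*(-96))*(2*2²) = (-3072*√10/5)*(2*4) = -3072*√10/5*8 = -24576*√10/5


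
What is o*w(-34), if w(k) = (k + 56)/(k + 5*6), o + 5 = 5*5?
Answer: -110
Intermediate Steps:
o = 20 (o = -5 + 5*5 = -5 + 25 = 20)
w(k) = (56 + k)/(30 + k) (w(k) = (56 + k)/(k + 30) = (56 + k)/(30 + k))
o*w(-34) = 20*((56 - 34)/(30 - 34)) = 20*(22/(-4)) = 20*(-¼*22) = 20*(-11/2) = -110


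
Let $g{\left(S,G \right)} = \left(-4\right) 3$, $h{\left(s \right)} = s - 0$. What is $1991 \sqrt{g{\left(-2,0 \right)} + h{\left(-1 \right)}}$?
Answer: $1991 i \sqrt{13} \approx 7178.7 i$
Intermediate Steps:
$h{\left(s \right)} = s$ ($h{\left(s \right)} = s + 0 = s$)
$g{\left(S,G \right)} = -12$
$1991 \sqrt{g{\left(-2,0 \right)} + h{\left(-1 \right)}} = 1991 \sqrt{-12 - 1} = 1991 \sqrt{-13} = 1991 i \sqrt{13}$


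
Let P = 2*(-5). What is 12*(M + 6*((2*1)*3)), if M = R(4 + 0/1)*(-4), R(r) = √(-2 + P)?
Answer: 432 - 96*I*√3 ≈ 432.0 - 166.28*I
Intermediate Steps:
P = -10
R(r) = 2*I*√3 (R(r) = √(-2 - 10) = √(-12) = 2*I*√3)
M = -8*I*√3 (M = (2*I*√3)*(-4) = -8*I*√3 ≈ -13.856*I)
12*(M + 6*((2*1)*3)) = 12*(-8*I*√3 + 6*((2*1)*3)) = 12*(-8*I*√3 + 6*(2*3)) = 12*(-8*I*√3 + 6*6) = 12*(-8*I*√3 + 36) = 12*(36 - 8*I*√3) = 432 - 96*I*√3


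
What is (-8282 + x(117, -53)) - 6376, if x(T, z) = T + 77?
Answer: -14464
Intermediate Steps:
x(T, z) = 77 + T
(-8282 + x(117, -53)) - 6376 = (-8282 + (77 + 117)) - 6376 = (-8282 + 194) - 6376 = -8088 - 6376 = -14464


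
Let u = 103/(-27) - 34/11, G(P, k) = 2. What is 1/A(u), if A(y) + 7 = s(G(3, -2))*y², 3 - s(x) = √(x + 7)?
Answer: -⅐ ≈ -0.14286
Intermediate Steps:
s(x) = 3 - √(7 + x) (s(x) = 3 - √(x + 7) = 3 - √(7 + x))
u = -2051/297 (u = 103*(-1/27) - 34*1/11 = -103/27 - 34/11 = -2051/297 ≈ -6.9057)
A(y) = -7 (A(y) = -7 + (3 - √(7 + 2))*y² = -7 + (3 - √9)*y² = -7 + (3 - 1*3)*y² = -7 + (3 - 3)*y² = -7 + 0*y² = -7 + 0 = -7)
1/A(u) = 1/(-7) = -⅐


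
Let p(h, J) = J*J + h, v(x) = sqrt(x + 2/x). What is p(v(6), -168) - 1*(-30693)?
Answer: 58917 + sqrt(57)/3 ≈ 58920.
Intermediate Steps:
p(h, J) = h + J**2 (p(h, J) = J**2 + h = h + J**2)
p(v(6), -168) - 1*(-30693) = (sqrt(6 + 2/6) + (-168)**2) - 1*(-30693) = (sqrt(6 + 2*(1/6)) + 28224) + 30693 = (sqrt(6 + 1/3) + 28224) + 30693 = (sqrt(19/3) + 28224) + 30693 = (sqrt(57)/3 + 28224) + 30693 = (28224 + sqrt(57)/3) + 30693 = 58917 + sqrt(57)/3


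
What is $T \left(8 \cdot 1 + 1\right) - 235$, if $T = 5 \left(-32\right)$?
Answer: $-1675$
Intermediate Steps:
$T = -160$
$T \left(8 \cdot 1 + 1\right) - 235 = - 160 \left(8 \cdot 1 + 1\right) - 235 = - 160 \left(8 + 1\right) - 235 = \left(-160\right) 9 - 235 = -1440 - 235 = -1675$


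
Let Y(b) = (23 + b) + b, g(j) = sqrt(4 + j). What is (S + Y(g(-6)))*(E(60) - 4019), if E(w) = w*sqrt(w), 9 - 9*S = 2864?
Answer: 2*(1324 - 9*I*sqrt(2))*(4019 - 120*sqrt(15))/9 ≈ 1.0457e+6 - 10053.0*I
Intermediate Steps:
S = -2855/9 (S = 1 - 1/9*2864 = 1 - 2864/9 = -2855/9 ≈ -317.22)
E(w) = w**(3/2)
Y(b) = 23 + 2*b
(S + Y(g(-6)))*(E(60) - 4019) = (-2855/9 + (23 + 2*sqrt(4 - 6)))*(60**(3/2) - 4019) = (-2855/9 + (23 + 2*sqrt(-2)))*(120*sqrt(15) - 4019) = (-2855/9 + (23 + 2*(I*sqrt(2))))*(-4019 + 120*sqrt(15)) = (-2855/9 + (23 + 2*I*sqrt(2)))*(-4019 + 120*sqrt(15)) = (-2648/9 + 2*I*sqrt(2))*(-4019 + 120*sqrt(15)) = (-4019 + 120*sqrt(15))*(-2648/9 + 2*I*sqrt(2))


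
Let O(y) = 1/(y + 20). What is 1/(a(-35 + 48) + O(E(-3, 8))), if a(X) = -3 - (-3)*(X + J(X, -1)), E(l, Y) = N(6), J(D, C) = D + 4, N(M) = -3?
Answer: 17/1480 ≈ 0.011486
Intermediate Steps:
J(D, C) = 4 + D
E(l, Y) = -3
a(X) = 9 + 6*X (a(X) = -3 - (-3)*(X + (4 + X)) = -3 - (-3)*(4 + 2*X) = -3 - (-12 - 6*X) = -3 + (12 + 6*X) = 9 + 6*X)
O(y) = 1/(20 + y)
1/(a(-35 + 48) + O(E(-3, 8))) = 1/((9 + 6*(-35 + 48)) + 1/(20 - 3)) = 1/((9 + 6*13) + 1/17) = 1/((9 + 78) + 1/17) = 1/(87 + 1/17) = 1/(1480/17) = 17/1480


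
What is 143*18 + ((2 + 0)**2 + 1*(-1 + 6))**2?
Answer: 2655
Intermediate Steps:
143*18 + ((2 + 0)**2 + 1*(-1 + 6))**2 = 2574 + (2**2 + 1*5)**2 = 2574 + (4 + 5)**2 = 2574 + 9**2 = 2574 + 81 = 2655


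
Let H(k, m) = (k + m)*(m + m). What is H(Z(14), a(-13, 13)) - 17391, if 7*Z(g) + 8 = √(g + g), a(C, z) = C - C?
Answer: -17391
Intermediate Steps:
a(C, z) = 0
Z(g) = -8/7 + √2*√g/7 (Z(g) = -8/7 + √(g + g)/7 = -8/7 + √(2*g)/7 = -8/7 + (√2*√g)/7 = -8/7 + √2*√g/7)
H(k, m) = 2*m*(k + m) (H(k, m) = (k + m)*(2*m) = 2*m*(k + m))
H(Z(14), a(-13, 13)) - 17391 = 2*0*((-8/7 + √2*√14/7) + 0) - 17391 = 2*0*((-8/7 + 2*√7/7) + 0) - 17391 = 2*0*(-8/7 + 2*√7/7) - 17391 = 0 - 17391 = -17391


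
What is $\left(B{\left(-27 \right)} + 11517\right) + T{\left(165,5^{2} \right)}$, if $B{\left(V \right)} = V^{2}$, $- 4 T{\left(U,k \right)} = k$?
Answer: $\frac{48959}{4} \approx 12240.0$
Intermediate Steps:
$T{\left(U,k \right)} = - \frac{k}{4}$
$\left(B{\left(-27 \right)} + 11517\right) + T{\left(165,5^{2} \right)} = \left(\left(-27\right)^{2} + 11517\right) - \frac{5^{2}}{4} = \left(729 + 11517\right) - \frac{25}{4} = 12246 - \frac{25}{4} = \frac{48959}{4}$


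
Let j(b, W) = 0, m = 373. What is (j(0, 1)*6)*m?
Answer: 0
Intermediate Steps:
(j(0, 1)*6)*m = (0*6)*373 = 0*373 = 0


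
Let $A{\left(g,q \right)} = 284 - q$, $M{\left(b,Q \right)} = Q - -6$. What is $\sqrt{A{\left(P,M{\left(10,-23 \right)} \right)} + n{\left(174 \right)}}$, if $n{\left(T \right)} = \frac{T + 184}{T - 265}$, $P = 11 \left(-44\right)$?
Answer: $\frac{\sqrt{2460003}}{91} \approx 17.236$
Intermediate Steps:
$P = -484$
$M{\left(b,Q \right)} = 6 + Q$ ($M{\left(b,Q \right)} = Q + 6 = 6 + Q$)
$n{\left(T \right)} = \frac{184 + T}{-265 + T}$
$\sqrt{A{\left(P,M{\left(10,-23 \right)} \right)} + n{\left(174 \right)}} = \sqrt{\left(284 - \left(6 - 23\right)\right) + \frac{184 + 174}{-265 + 174}} = \sqrt{\left(284 - -17\right) + \frac{1}{-91} \cdot 358} = \sqrt{\left(284 + 17\right) - \frac{358}{91}} = \sqrt{301 - \frac{358}{91}} = \sqrt{\frac{27033}{91}} = \frac{\sqrt{2460003}}{91}$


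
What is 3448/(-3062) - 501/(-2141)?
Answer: -2924053/3277871 ≈ -0.89206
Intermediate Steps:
3448/(-3062) - 501/(-2141) = 3448*(-1/3062) - 501*(-1/2141) = -1724/1531 + 501/2141 = -2924053/3277871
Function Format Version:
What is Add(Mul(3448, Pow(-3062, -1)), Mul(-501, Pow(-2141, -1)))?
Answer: Rational(-2924053, 3277871) ≈ -0.89206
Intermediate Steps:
Add(Mul(3448, Pow(-3062, -1)), Mul(-501, Pow(-2141, -1))) = Add(Mul(3448, Rational(-1, 3062)), Mul(-501, Rational(-1, 2141))) = Add(Rational(-1724, 1531), Rational(501, 2141)) = Rational(-2924053, 3277871)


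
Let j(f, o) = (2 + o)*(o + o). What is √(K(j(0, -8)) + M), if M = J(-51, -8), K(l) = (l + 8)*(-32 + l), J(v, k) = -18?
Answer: √6638 ≈ 81.474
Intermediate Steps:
j(f, o) = 2*o*(2 + o) (j(f, o) = (2 + o)*(2*o) = 2*o*(2 + o))
K(l) = (-32 + l)*(8 + l) (K(l) = (8 + l)*(-32 + l) = (-32 + l)*(8 + l))
M = -18
√(K(j(0, -8)) + M) = √((-256 + (2*(-8)*(2 - 8))² - 48*(-8)*(2 - 8)) - 18) = √((-256 + (2*(-8)*(-6))² - 48*(-8)*(-6)) - 18) = √((-256 + 96² - 24*96) - 18) = √((-256 + 9216 - 2304) - 18) = √(6656 - 18) = √6638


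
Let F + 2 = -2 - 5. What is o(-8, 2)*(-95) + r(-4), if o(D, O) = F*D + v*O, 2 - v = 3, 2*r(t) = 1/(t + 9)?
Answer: -66499/10 ≈ -6649.9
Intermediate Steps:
F = -9 (F = -2 + (-2 - 5) = -2 - 7 = -9)
r(t) = 1/(2*(9 + t)) (r(t) = 1/(2*(t + 9)) = 1/(2*(9 + t)))
v = -1 (v = 2 - 1*3 = 2 - 3 = -1)
o(D, O) = -O - 9*D (o(D, O) = -9*D - O = -O - 9*D)
o(-8, 2)*(-95) + r(-4) = (-1*2 - 9*(-8))*(-95) + 1/(2*(9 - 4)) = (-2 + 72)*(-95) + (1/2)/5 = 70*(-95) + (1/2)*(1/5) = -6650 + 1/10 = -66499/10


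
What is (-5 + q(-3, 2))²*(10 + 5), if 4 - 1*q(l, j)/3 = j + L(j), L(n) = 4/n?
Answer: 375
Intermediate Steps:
q(l, j) = 12 - 12/j - 3*j (q(l, j) = 12 - 3*(j + 4/j) = 12 + (-12/j - 3*j) = 12 - 12/j - 3*j)
(-5 + q(-3, 2))²*(10 + 5) = (-5 + (12 - 12/2 - 3*2))²*(10 + 5) = (-5 + (12 - 12*½ - 6))²*15 = (-5 + (12 - 6 - 6))²*15 = (-5 + 0)²*15 = (-5)²*15 = 25*15 = 375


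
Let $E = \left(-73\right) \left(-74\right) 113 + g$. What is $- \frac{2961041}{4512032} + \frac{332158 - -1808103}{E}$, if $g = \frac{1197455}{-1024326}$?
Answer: $\frac{8040378479649059491}{2821256411468365472} \approx 2.8499$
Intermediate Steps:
$g = - \frac{1197455}{1024326}$ ($g = 1197455 \left(- \frac{1}{1024326}\right) = - \frac{1197455}{1024326} \approx -1.169$)
$E = \frac{625274025421}{1024326}$ ($E = \left(-73\right) \left(-74\right) 113 - \frac{1197455}{1024326} = 5402 \cdot 113 - \frac{1197455}{1024326} = 610426 - \frac{1197455}{1024326} = \frac{625274025421}{1024326} \approx 6.1043 \cdot 10^{5}$)
$- \frac{2961041}{4512032} + \frac{332158 - -1808103}{E} = - \frac{2961041}{4512032} + \frac{332158 - -1808103}{\frac{625274025421}{1024326}} = \left(-2961041\right) \frac{1}{4512032} + \left(332158 + 1808103\right) \frac{1024326}{625274025421} = - \frac{2961041}{4512032} + 2140261 \cdot \frac{1024326}{625274025421} = - \frac{2961041}{4512032} + \frac{2192324989086}{625274025421} = \frac{8040378479649059491}{2821256411468365472}$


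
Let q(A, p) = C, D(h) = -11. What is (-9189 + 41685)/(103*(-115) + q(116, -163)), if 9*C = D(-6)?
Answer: -36558/13327 ≈ -2.7432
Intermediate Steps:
C = -11/9 (C = (⅑)*(-11) = -11/9 ≈ -1.2222)
q(A, p) = -11/9
(-9189 + 41685)/(103*(-115) + q(116, -163)) = (-9189 + 41685)/(103*(-115) - 11/9) = 32496/(-11845 - 11/9) = 32496/(-106616/9) = 32496*(-9/106616) = -36558/13327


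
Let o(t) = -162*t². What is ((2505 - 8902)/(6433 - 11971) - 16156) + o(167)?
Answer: -25110249215/5538 ≈ -4.5342e+6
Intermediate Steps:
((2505 - 8902)/(6433 - 11971) - 16156) + o(167) = ((2505 - 8902)/(6433 - 11971) - 16156) - 162*167² = (-6397/(-5538) - 16156) - 162*27889 = (-6397*(-1/5538) - 16156) - 4518018 = (6397/5538 - 16156) - 4518018 = -89465531/5538 - 4518018 = -25110249215/5538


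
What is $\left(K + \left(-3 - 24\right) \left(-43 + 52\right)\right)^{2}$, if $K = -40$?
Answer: $80089$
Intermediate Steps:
$\left(K + \left(-3 - 24\right) \left(-43 + 52\right)\right)^{2} = \left(-40 + \left(-3 - 24\right) \left(-43 + 52\right)\right)^{2} = \left(-40 - 243\right)^{2} = \left(-283\right)^{2} = 80089$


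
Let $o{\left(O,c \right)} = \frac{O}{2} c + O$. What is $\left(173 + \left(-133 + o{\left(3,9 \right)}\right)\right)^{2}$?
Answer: $\frac{12769}{4} \approx 3192.3$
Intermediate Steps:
$o{\left(O,c \right)} = O + \frac{O c}{2}$ ($o{\left(O,c \right)} = O \frac{1}{2} c + O = \frac{O}{2} c + O = \frac{O c}{2} + O = O + \frac{O c}{2}$)
$\left(173 + \left(-133 + o{\left(3,9 \right)}\right)\right)^{2} = \left(173 - \left(133 - \frac{3 \left(2 + 9\right)}{2}\right)\right)^{2} = \left(173 - \left(133 - \frac{33}{2}\right)\right)^{2} = \left(173 + \left(-133 + \frac{33}{2}\right)\right)^{2} = \left(173 - \frac{233}{2}\right)^{2} = \left(\frac{113}{2}\right)^{2} = \frac{12769}{4}$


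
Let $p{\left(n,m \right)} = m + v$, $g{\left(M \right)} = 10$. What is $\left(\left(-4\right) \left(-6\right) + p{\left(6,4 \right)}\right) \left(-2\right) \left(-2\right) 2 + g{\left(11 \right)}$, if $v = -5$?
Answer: $194$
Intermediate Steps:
$p{\left(n,m \right)} = -5 + m$ ($p{\left(n,m \right)} = m - 5 = -5 + m$)
$\left(\left(-4\right) \left(-6\right) + p{\left(6,4 \right)}\right) \left(-2\right) \left(-2\right) 2 + g{\left(11 \right)} = \left(\left(-4\right) \left(-6\right) + \left(-5 + 4\right)\right) \left(-2\right) \left(-2\right) 2 + 10 = \left(24 - 1\right) 4 \cdot 2 + 10 = 23 \cdot 8 + 10 = 184 + 10 = 194$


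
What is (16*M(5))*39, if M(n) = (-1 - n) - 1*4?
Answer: -6240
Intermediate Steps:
M(n) = -5 - n (M(n) = (-1 - n) - 4 = -5 - n)
(16*M(5))*39 = (16*(-5 - 1*5))*39 = (16*(-5 - 5))*39 = (16*(-10))*39 = -160*39 = -6240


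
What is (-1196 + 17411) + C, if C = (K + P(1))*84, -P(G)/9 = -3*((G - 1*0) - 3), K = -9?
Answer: 10923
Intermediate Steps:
P(G) = -81 + 27*G (P(G) = -(-27)*((G - 1*0) - 3) = -(-27)*((G + 0) - 3) = -(-27)*(G - 3) = -(-27)*(-3 + G) = -9*(9 - 3*G) = -81 + 27*G)
C = -5292 (C = (-9 + (-81 + 27*1))*84 = (-9 + (-81 + 27))*84 = (-9 - 54)*84 = -63*84 = -5292)
(-1196 + 17411) + C = (-1196 + 17411) - 5292 = 16215 - 5292 = 10923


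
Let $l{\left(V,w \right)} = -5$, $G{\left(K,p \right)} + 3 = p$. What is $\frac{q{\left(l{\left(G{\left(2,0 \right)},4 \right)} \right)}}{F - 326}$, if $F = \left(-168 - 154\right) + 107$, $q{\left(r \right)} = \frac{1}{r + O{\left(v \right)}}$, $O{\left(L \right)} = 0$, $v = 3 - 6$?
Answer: $\frac{1}{2705} \approx 0.00036969$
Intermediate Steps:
$G{\left(K,p \right)} = -3 + p$
$v = -3$ ($v = 3 - 6 = -3$)
$q{\left(r \right)} = \frac{1}{r}$ ($q{\left(r \right)} = \frac{1}{r + 0} = \frac{1}{r}$)
$F = -215$ ($F = -322 + 107 = -215$)
$\frac{q{\left(l{\left(G{\left(2,0 \right)},4 \right)} \right)}}{F - 326} = \frac{1}{\left(-5\right) \left(-215 - 326\right)} = - \frac{1}{5 \left(-541\right)} = \left(- \frac{1}{5}\right) \left(- \frac{1}{541}\right) = \frac{1}{2705}$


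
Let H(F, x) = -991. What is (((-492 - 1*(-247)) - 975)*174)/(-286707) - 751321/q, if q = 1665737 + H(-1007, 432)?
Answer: 45994430311/159098110474 ≈ 0.28909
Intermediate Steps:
q = 1664746 (q = 1665737 - 991 = 1664746)
(((-492 - 1*(-247)) - 975)*174)/(-286707) - 751321/q = (((-492 - 1*(-247)) - 975)*174)/(-286707) - 751321/1664746 = (((-492 + 247) - 975)*174)*(-1/286707) - 751321*1/1664746 = ((-245 - 975)*174)*(-1/286707) - 751321/1664746 = -1220*174*(-1/286707) - 751321/1664746 = -212280*(-1/286707) - 751321/1664746 = 70760/95569 - 751321/1664746 = 45994430311/159098110474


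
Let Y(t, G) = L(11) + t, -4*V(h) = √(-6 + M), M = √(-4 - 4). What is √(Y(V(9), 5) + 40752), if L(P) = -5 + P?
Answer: √(163032 - √2*√(-3 + I*√2))/2 ≈ 201.89 - 0.0015561*I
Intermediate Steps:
M = 2*I*√2 (M = √(-8) = 2*I*√2 ≈ 2.8284*I)
V(h) = -√(-6 + 2*I*√2)/4
Y(t, G) = 6 + t (Y(t, G) = (-5 + 11) + t = 6 + t)
√(Y(V(9), 5) + 40752) = √((6 - √(-6 + 2*I*√2)/4) + 40752) = √(40758 - √(-6 + 2*I*√2)/4)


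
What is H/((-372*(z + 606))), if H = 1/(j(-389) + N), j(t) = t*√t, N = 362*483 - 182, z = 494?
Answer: -21833/1563470171529750 - 389*I*√389/12507761372238000 ≈ -1.3964e-11 - 6.134e-13*I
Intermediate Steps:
N = 174664 (N = 174846 - 182 = 174664)
j(t) = t^(3/2)
H = 1/(174664 - 389*I*√389) (H = 1/((-389)^(3/2) + 174664) = 1/(-389*I*√389 + 174664) = 1/(174664 - 389*I*√389) ≈ 5.7143e-6 + 2.51e-7*I)
H/((-372*(z + 606))) = (174664/30566376765 + 389*I*√389/30566376765)/((-372*(494 + 606))) = (174664/30566376765 + 389*I*√389/30566376765)/((-372*1100)) = (174664/30566376765 + 389*I*√389/30566376765)/(-409200) = (174664/30566376765 + 389*I*√389/30566376765)*(-1/409200) = -21833/1563470171529750 - 389*I*√389/12507761372238000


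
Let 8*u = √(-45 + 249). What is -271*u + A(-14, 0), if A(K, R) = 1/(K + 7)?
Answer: -⅐ - 271*√51/4 ≈ -483.97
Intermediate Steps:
A(K, R) = 1/(7 + K)
u = √51/4 (u = √(-45 + 249)/8 = √204/8 = (2*√51)/8 = √51/4 ≈ 1.7854)
-271*u + A(-14, 0) = -271*√51/4 + 1/(7 - 14) = -271*√51/4 + 1/(-7) = -271*√51/4 - ⅐ = -⅐ - 271*√51/4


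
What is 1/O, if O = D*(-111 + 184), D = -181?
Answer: -1/13213 ≈ -7.5683e-5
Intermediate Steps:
O = -13213 (O = -181*(-111 + 184) = -181*73 = -13213)
1/O = 1/(-13213) = -1/13213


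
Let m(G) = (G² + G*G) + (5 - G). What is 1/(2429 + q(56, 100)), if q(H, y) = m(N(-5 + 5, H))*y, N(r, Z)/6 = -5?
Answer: 1/185929 ≈ 5.3784e-6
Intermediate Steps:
N(r, Z) = -30 (N(r, Z) = 6*(-5) = -30)
m(G) = 5 - G + 2*G² (m(G) = (G² + G²) + (5 - G) = 2*G² + (5 - G) = 5 - G + 2*G²)
q(H, y) = 1835*y (q(H, y) = (5 - 1*(-30) + 2*(-30)²)*y = (5 + 30 + 2*900)*y = (5 + 30 + 1800)*y = 1835*y)
1/(2429 + q(56, 100)) = 1/(2429 + 1835*100) = 1/(2429 + 183500) = 1/185929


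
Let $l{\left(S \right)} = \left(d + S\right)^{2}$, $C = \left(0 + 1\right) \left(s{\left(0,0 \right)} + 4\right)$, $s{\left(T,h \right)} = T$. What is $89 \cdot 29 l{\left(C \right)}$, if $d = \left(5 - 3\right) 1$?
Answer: $92916$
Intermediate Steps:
$d = 2$ ($d = 2 \cdot 1 = 2$)
$C = 4$ ($C = \left(0 + 1\right) \left(0 + 4\right) = 1 \cdot 4 = 4$)
$l{\left(S \right)} = \left(2 + S\right)^{2}$
$89 \cdot 29 l{\left(C \right)} = 89 \cdot 29 \left(2 + 4\right)^{2} = 2581 \cdot 6^{2} = 2581 \cdot 36 = 92916$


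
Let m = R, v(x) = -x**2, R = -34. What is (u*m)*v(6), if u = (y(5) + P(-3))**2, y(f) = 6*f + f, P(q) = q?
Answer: 1253376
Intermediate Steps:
y(f) = 7*f
m = -34
u = 1024 (u = (7*5 - 3)**2 = (35 - 3)**2 = 32**2 = 1024)
(u*m)*v(6) = (1024*(-34))*(-1*6**2) = -(-34816)*36 = -34816*(-36) = 1253376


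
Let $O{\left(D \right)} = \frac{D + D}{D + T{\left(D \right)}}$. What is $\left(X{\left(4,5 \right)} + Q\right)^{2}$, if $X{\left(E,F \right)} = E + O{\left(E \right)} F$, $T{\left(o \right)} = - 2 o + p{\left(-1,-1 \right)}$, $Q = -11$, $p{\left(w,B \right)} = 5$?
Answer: $1089$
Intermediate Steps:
$T{\left(o \right)} = 5 - 2 o$ ($T{\left(o \right)} = - 2 o + 5 = 5 - 2 o$)
$O{\left(D \right)} = \frac{2 D}{5 - D}$ ($O{\left(D \right)} = \frac{D + D}{D - \left(-5 + 2 D\right)} = \frac{2 D}{5 - D}$)
$X{\left(E,F \right)} = E + \frac{2 E F}{5 - E}$ ($X{\left(E,F \right)} = E + \frac{2 E}{5 - E} F = E + \frac{2 E F}{5 - E}$)
$\left(X{\left(4,5 \right)} + Q\right)^{2} = \left(\frac{4 \left(-5 + 4 - 10\right)}{-5 + 4} - 11\right)^{2} = \left(\frac{4 \left(-5 + 4 - 10\right)}{-1} - 11\right)^{2} = \left(4 \left(-1\right) \left(-11\right) - 11\right)^{2} = \left(44 - 11\right)^{2} = 33^{2} = 1089$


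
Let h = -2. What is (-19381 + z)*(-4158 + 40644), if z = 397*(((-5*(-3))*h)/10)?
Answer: -750589992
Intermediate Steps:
z = -1191 (z = 397*((-5*(-3)*(-2))/10) = 397*((15*(-2))*(⅒)) = 397*(-30*⅒) = 397*(-3) = -1191)
(-19381 + z)*(-4158 + 40644) = (-19381 - 1191)*(-4158 + 40644) = -20572*36486 = -750589992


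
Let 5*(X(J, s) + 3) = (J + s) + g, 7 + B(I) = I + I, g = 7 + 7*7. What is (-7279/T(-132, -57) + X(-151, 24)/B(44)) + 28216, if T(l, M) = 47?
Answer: 534139523/19035 ≈ 28061.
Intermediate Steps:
g = 56 (g = 7 + 49 = 56)
B(I) = -7 + 2*I (B(I) = -7 + (I + I) = -7 + 2*I)
X(J, s) = 41/5 + J/5 + s/5 (X(J, s) = -3 + ((J + s) + 56)/5 = -3 + (56 + J + s)/5 = -3 + (56/5 + J/5 + s/5) = 41/5 + J/5 + s/5)
(-7279/T(-132, -57) + X(-151, 24)/B(44)) + 28216 = (-7279/47 + (41/5 + (1/5)*(-151) + (1/5)*24)/(-7 + 2*44)) + 28216 = (-7279*1/47 + (41/5 - 151/5 + 24/5)/(-7 + 88)) + 28216 = (-7279/47 - 86/5/81) + 28216 = (-7279/47 - 86/5*1/81) + 28216 = (-7279/47 - 86/405) + 28216 = -2952037/19035 + 28216 = 534139523/19035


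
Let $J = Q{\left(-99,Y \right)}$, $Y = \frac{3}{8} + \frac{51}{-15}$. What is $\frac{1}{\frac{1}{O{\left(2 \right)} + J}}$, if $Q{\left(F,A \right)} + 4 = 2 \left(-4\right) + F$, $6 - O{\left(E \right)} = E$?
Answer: $-107$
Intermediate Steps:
$Y = - \frac{121}{40}$ ($Y = 3 \cdot \frac{1}{8} + 51 \left(- \frac{1}{15}\right) = \frac{3}{8} - \frac{17}{5} = - \frac{121}{40} \approx -3.025$)
$O{\left(E \right)} = 6 - E$
$Q{\left(F,A \right)} = -12 + F$ ($Q{\left(F,A \right)} = -4 + \left(2 \left(-4\right) + F\right) = -4 + \left(-8 + F\right) = -12 + F$)
$J = -111$ ($J = -12 - 99 = -111$)
$\frac{1}{\frac{1}{O{\left(2 \right)} + J}} = \frac{1}{\frac{1}{\left(6 - 2\right) - 111}} = \frac{1}{\frac{1}{4 - 111}} = \frac{1}{\frac{1}{-107}} = \frac{1}{- \frac{1}{107}} = -107$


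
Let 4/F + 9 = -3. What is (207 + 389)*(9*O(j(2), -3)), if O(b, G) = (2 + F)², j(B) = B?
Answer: 14900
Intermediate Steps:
F = -⅓ (F = 4/(-9 - 3) = 4/(-12) = 4*(-1/12) = -⅓ ≈ -0.33333)
O(b, G) = 25/9 (O(b, G) = (2 - ⅓)² = (5/3)² = 25/9)
(207 + 389)*(9*O(j(2), -3)) = (207 + 389)*(9*(25/9)) = 596*25 = 14900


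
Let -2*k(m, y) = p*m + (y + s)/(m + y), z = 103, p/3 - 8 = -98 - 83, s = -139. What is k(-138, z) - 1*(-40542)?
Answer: 165567/35 ≈ 4730.5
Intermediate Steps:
p = -519 (p = 24 + 3*(-98 - 83) = 24 + 3*(-181) = 24 - 543 = -519)
k(m, y) = 519*m/2 - (-139 + y)/(2*(m + y)) (k(m, y) = -(-519*m + (y - 139)/(m + y))/2 = -(-519*m + (-139 + y)/(m + y))/2 = 519*m/2 - (-139 + y)/(2*(m + y)))
k(-138, z) - 1*(-40542) = (139 - 1*103 + 519*(-138)**2 + 519*(-138)*103)/(2*(-138 + 103)) - 1*(-40542) = (1/2)*(139 - 103 + 519*19044 - 7377066)/(-35) + 40542 = (1/2)*(-1/35)*(139 - 103 + 9883836 - 7377066) + 40542 = (1/2)*(-1/35)*2506806 + 40542 = -1253403/35 + 40542 = 165567/35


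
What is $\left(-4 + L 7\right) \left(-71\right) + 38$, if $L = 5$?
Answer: $-2163$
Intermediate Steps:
$\left(-4 + L 7\right) \left(-71\right) + 38 = \left(-4 + 5 \cdot 7\right) \left(-71\right) + 38 = \left(-4 + 35\right) \left(-71\right) + 38 = 31 \left(-71\right) + 38 = -2201 + 38 = -2163$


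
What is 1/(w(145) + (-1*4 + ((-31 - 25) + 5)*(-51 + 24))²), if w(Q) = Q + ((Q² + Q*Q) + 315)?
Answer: 1/1927639 ≈ 5.1877e-7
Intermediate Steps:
w(Q) = 315 + Q + 2*Q² (w(Q) = Q + ((Q² + Q²) + 315) = Q + (2*Q² + 315) = Q + (315 + 2*Q²) = 315 + Q + 2*Q²)
1/(w(145) + (-1*4 + ((-31 - 25) + 5)*(-51 + 24))²) = 1/((315 + 145 + 2*145²) + (-1*4 + ((-31 - 25) + 5)*(-51 + 24))²) = 1/((315 + 145 + 2*21025) + (-4 + (-56 + 5)*(-27))²) = 1/((315 + 145 + 42050) + (-4 - 51*(-27))²) = 1/(42510 + (-4 + 1377)²) = 1/(42510 + 1373²) = 1/(42510 + 1885129) = 1/1927639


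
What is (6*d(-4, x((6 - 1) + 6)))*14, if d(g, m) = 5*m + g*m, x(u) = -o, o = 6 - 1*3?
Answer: -252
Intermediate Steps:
o = 3 (o = 6 - 3 = 3)
x(u) = -3 (x(u) = -1*3 = -3)
(6*d(-4, x((6 - 1) + 6)))*14 = (6*(-3*(5 - 4)))*14 = (6*(-3*1))*14 = (6*(-3))*14 = -18*14 = -252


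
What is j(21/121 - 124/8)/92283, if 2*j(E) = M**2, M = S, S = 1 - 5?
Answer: 8/92283 ≈ 8.6690e-5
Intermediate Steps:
S = -4
M = -4
j(E) = 8 (j(E) = (1/2)*(-4)**2 = (1/2)*16 = 8)
j(21/121 - 124/8)/92283 = 8/92283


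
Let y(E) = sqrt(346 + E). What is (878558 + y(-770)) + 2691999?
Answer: 3570557 + 2*I*sqrt(106) ≈ 3.5706e+6 + 20.591*I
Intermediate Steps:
(878558 + y(-770)) + 2691999 = (878558 + sqrt(346 - 770)) + 2691999 = (878558 + sqrt(-424)) + 2691999 = (878558 + 2*I*sqrt(106)) + 2691999 = 3570557 + 2*I*sqrt(106)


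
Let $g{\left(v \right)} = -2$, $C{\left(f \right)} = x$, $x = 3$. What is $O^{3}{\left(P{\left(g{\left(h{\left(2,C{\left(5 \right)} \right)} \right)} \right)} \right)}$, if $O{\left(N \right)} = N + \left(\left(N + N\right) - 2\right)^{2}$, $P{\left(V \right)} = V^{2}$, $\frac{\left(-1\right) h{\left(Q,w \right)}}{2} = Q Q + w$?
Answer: $64000$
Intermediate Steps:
$C{\left(f \right)} = 3$
$h{\left(Q,w \right)} = - 2 w - 2 Q^{2}$ ($h{\left(Q,w \right)} = - 2 \left(Q Q + w\right) = - 2 \left(Q^{2} + w\right) = - 2 \left(w + Q^{2}\right) = - 2 w - 2 Q^{2}$)
$O{\left(N \right)} = N + \left(-2 + 2 N\right)^{2}$ ($O{\left(N \right)} = N + \left(2 N - 2\right)^{2} = N + \left(-2 + 2 N\right)^{2}$)
$O^{3}{\left(P{\left(g{\left(h{\left(2,C{\left(5 \right)} \right)} \right)} \right)} \right)} = \left(\left(-2\right)^{2} + 4 \left(-1 + \left(-2\right)^{2}\right)^{2}\right)^{3} = \left(4 + 4 \left(-1 + 4\right)^{2}\right)^{3} = \left(4 + 4 \cdot 3^{2}\right)^{3} = \left(4 + 4 \cdot 9\right)^{3} = \left(4 + 36\right)^{3} = 40^{3} = 64000$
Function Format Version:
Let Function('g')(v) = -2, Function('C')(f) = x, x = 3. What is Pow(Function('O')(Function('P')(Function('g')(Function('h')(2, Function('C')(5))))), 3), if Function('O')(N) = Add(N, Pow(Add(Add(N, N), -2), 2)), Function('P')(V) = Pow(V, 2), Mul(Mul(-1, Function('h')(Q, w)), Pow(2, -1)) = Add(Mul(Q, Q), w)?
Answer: 64000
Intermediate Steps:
Function('C')(f) = 3
Function('h')(Q, w) = Add(Mul(-2, w), Mul(-2, Pow(Q, 2))) (Function('h')(Q, w) = Mul(-2, Add(Mul(Q, Q), w)) = Mul(-2, Add(Pow(Q, 2), w)) = Mul(-2, Add(w, Pow(Q, 2))) = Add(Mul(-2, w), Mul(-2, Pow(Q, 2))))
Function('O')(N) = Add(N, Pow(Add(-2, Mul(2, N)), 2)) (Function('O')(N) = Add(N, Pow(Add(Mul(2, N), -2), 2)) = Add(N, Pow(Add(-2, Mul(2, N)), 2)))
Pow(Function('O')(Function('P')(Function('g')(Function('h')(2, Function('C')(5))))), 3) = Pow(Add(Pow(-2, 2), Mul(4, Pow(Add(-1, Pow(-2, 2)), 2))), 3) = Pow(Add(4, Mul(4, Pow(Add(-1, 4), 2))), 3) = Pow(Add(4, Mul(4, Pow(3, 2))), 3) = Pow(Add(4, Mul(4, 9)), 3) = Pow(Add(4, 36), 3) = Pow(40, 3) = 64000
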